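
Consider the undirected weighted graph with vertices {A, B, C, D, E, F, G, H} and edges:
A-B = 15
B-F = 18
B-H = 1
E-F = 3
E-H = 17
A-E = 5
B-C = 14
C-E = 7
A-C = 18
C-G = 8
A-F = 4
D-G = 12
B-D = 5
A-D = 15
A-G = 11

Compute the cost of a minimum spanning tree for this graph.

Prim's algorithm from H:
Step 1: cheapest edge leaving the tree is B-H (1); add B.
Step 2: cheapest edge leaving the tree is B-D (5); add D.
Step 3: cheapest edge leaving the tree is D-G (12); add G.
Step 4: cheapest edge leaving the tree is C-G (8); add C.
Step 5: cheapest edge leaving the tree is C-E (7); add E.
Step 6: cheapest edge leaving the tree is E-F (3); add F.
Step 7: cheapest edge leaving the tree is A-F (4); add A.
MST edges: B-H, B-D, D-G, C-G, C-E, E-F, A-F; total weight 1+5+12+8+7+3+4 = 40.

40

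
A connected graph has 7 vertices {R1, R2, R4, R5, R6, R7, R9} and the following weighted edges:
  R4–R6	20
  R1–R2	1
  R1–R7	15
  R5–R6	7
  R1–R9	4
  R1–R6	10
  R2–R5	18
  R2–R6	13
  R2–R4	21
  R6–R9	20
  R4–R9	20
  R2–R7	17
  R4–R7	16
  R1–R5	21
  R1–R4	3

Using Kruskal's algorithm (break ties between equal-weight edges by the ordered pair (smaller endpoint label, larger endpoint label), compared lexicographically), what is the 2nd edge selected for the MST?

R1-R4

Sort edges by weight, then run Kruskal:
R1–R2 (1): add — endpoints in different components.
R1–R4 (3): add — endpoints in different components.
R1–R9 (4): add — endpoints in different components.
R5–R6 (7): add — endpoints in different components.
R1–R6 (10): add — endpoints in different components.
R2–R6 (13): skip — R6 and R2 already connected.
R1–R7 (15): add — endpoints in different components.
The 2nd edge added is R1–R4.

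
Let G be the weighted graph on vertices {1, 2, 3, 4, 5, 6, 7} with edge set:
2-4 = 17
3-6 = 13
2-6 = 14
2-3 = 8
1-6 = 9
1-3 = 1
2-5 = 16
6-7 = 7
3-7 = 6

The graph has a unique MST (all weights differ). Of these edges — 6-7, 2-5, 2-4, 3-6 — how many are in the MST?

Sort edges by weight, then run Kruskal:
1-3 (1): add. Components now {1,3} {2} {4} {5} {6} {7}
3-7 (6): add. Components now {1,3,7} {2} {4} {5} {6}
6-7 (7): add. Components now {1,3,6,7} {2} {4} {5}
2-3 (8): add. Components now {1,2,3,6,7} {4} {5}
1-6 (9): skip — 1 and 6 already connected.
3-6 (13): skip — 3 and 6 already connected.
2-6 (14): skip — 2 and 6 already connected.
2-5 (16): add. Components now {1,2,3,5,6,7} {4}
2-4 (17): add. Components now {1,2,3,4,5,6,7}
MST edge set: {1-3, 3-7, 6-7, 2-3, 2-5, 2-4}.
Of the listed edges, {6-7, 2-5, 2-4} are in the MST → 3.

3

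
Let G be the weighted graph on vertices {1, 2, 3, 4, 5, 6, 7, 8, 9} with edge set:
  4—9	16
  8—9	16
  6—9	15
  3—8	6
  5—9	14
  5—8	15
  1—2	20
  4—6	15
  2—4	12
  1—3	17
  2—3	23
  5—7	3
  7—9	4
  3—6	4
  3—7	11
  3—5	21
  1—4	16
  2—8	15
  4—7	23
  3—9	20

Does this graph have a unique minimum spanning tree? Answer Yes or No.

Kruskal's algorithm — process edges by increasing weight (ties by edge label):
5—7 (3): add — endpoints in different components.
3—6 (4): add — endpoints in different components.
7—9 (4): add — endpoints in different components.
3—8 (6): add — endpoints in different components.
3—7 (11): add — endpoints in different components.
2—4 (12): add — endpoints in different components.
5—9 (14): skip — 5 and 9 already connected.
2—8 (15): add — endpoints in different components.
4—6 (15): skip — 4 and 6 already connected.
5—8 (15): skip — 5 and 8 already connected.
6—9 (15): skip — 6 and 9 already connected.
1—4 (16): add — endpoints in different components.
Non-tree edge 4—6 has weight 15, equal to the heaviest edge on its tree cycle — swapping gives another MST of the same weight. Not unique.

No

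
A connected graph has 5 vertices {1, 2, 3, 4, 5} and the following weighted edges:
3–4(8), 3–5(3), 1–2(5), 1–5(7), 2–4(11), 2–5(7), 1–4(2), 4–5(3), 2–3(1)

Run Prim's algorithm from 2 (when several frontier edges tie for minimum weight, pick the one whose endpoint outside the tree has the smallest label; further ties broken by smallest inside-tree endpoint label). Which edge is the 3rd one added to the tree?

Grow the tree from 2 using Prim:
Step 1: frontier [2–3 1, 1–2 5, 2–5 7, 2–4 11] → take 2–3 (1); add 3.
Step 2: frontier [1–2 5, 2–5 7, 2–4 11, 3–5 3, 3–4 8] → take 3–5 (3); add 5.
Step 3: frontier [1–2 5, 2–4 11, 3–4 8, 4–5 3, 1–5 7] → take 4–5 (3); add 4.
Step 4: frontier [1–2 5, 1–4 2, 1–5 7] → take 1–4 (2); add 1.
The 3rd edge added is 4–5.

4-5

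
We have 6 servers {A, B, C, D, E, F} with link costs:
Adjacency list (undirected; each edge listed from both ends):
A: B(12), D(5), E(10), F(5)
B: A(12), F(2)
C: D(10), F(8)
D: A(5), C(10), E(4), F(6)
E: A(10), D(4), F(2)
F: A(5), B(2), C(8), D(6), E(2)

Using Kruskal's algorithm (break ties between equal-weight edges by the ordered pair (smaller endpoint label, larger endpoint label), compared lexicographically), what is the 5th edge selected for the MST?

C-F

Sort edges by weight, then run Kruskal:
B F (2): add — endpoints in different components.
E F (2): add — endpoints in different components.
D E (4): add — endpoints in different components.
A D (5): add — endpoints in different components.
A F (5): skip — A and F already connected.
D F (6): skip — D and F already connected.
C F (8): add — endpoints in different components.
The 5th edge added is C F.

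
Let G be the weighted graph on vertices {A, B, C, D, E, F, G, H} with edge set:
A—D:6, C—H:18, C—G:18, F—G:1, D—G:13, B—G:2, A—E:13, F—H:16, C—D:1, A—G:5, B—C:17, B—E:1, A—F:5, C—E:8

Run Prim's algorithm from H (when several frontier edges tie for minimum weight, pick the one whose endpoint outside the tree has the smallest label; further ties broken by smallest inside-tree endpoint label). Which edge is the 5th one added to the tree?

A-F

Grow the tree from H using Prim:
Step 1: frontier [F—H 16, C—H 18] → take F—H (16); add F.
Step 2: frontier [F—G 1, A—F 5, C—H 18] → take F—G (1); add G.
Step 3: frontier [A—F 5, B—G 2, A—G 5, D—G 13, C—G 18, C—H 18] → take B—G (2); add B.
Step 4: frontier [B—E 1, B—C 17, A—F 5, A—G 5, D—G 13, C—G 18, C—H 18] → take B—E (1); add E.
Step 5: frontier [B—C 17, C—E 8, A—E 13, A—F 5, A—G 5, D—G 13, C—G 18, C—H 18] → take A—F (5); add A.
Step 6: frontier [A—D 6, B—C 17, C—E 8, D—G 13, C—G 18, C—H 18] → take A—D (6); add D.
Step 7: frontier [B—C 17, C—D 1, C—E 8, C—G 18, C—H 18] → take C—D (1); add C.
The 5th edge added is A—F.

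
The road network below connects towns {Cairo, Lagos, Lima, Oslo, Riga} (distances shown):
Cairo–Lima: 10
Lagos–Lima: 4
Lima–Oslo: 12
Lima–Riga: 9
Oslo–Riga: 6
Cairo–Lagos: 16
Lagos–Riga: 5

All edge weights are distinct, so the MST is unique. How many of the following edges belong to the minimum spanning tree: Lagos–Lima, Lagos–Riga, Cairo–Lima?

3

Kruskal: consider edges lightest-first.
Lagos–Lima (4): add — endpoints in different components.
Lagos–Riga (5): add — endpoints in different components.
Oslo–Riga (6): add — endpoints in different components.
Lima–Riga (9): skip — Riga and Lima already connected.
Cairo–Lima (10): add — endpoints in different components.
MST edge set: {Lagos–Lima, Lagos–Riga, Oslo–Riga, Cairo–Lima}.
Of the listed edges, {Lagos–Lima, Lagos–Riga, Cairo–Lima} are in the MST → 3.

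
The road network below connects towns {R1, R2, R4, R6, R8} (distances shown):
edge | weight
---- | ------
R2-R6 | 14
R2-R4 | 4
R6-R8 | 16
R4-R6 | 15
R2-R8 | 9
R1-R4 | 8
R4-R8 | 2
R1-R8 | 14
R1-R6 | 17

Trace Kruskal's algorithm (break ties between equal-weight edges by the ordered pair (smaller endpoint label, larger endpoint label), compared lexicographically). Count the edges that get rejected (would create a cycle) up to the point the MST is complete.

Sort edges by weight, then run Kruskal:
R4-R8 (2): add. Components now {R4,R8} {R1} {R6} {R2}
R2-R4 (4): add. Components now {R2,R4,R8} {R1} {R6}
R1-R4 (8): add. Components now {R1,R2,R4,R8} {R6}
R2-R8 (9): skip — R8 and R2 already connected.
R1-R8 (14): skip — R8 and R1 already connected.
R2-R6 (14): add. Components now {R1,R2,R4,R6,R8}
Edges rejected before the tree was complete: 2.

2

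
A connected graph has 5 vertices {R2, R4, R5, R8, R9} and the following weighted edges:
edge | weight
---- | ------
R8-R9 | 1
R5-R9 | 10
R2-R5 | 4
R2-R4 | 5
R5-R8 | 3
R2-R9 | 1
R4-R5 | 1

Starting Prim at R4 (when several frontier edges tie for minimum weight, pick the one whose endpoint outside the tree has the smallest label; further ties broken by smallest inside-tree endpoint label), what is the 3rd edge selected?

Prim, starting at R4.
Step 1: frontier [R4-R5 1, R2-R4 5] → take R4-R5 (1); add R5.
Step 2: frontier [R2-R4 5, R5-R8 3, R2-R5 4, R5-R9 10] → take R5-R8 (3); add R8.
Step 3: frontier [R2-R4 5, R2-R5 4, R5-R9 10, R8-R9 1] → take R8-R9 (1); add R9.
Step 4: frontier [R2-R4 5, R2-R5 4, R2-R9 1] → take R2-R9 (1); add R2.
The 3rd edge added is R8-R9.

R8-R9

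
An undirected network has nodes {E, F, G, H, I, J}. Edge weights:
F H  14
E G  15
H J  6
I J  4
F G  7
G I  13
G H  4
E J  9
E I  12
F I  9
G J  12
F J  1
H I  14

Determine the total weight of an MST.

Prim, starting at H.
Step 1: frontier [G H 4, H J 6, F H 14, H I 14] → take G H (4); add G.
Step 2: frontier [F G 7, G J 12, G I 13, E G 15, H J 6, F H 14, H I 14] → take H J (6); add J.
Step 3: frontier [F G 7, G I 13, E G 15, F H 14, H I 14, F J 1, I J 4, E J 9] → take F J (1); add F.
Step 4: frontier [F I 9, G I 13, E G 15, H I 14, I J 4, E J 9] → take I J (4); add I.
Step 5: frontier [E G 15, E I 12, E J 9] → take E J (9); add E.
MST edges: G H, H J, F J, I J, E J; total weight 4+6+1+4+9 = 24.

24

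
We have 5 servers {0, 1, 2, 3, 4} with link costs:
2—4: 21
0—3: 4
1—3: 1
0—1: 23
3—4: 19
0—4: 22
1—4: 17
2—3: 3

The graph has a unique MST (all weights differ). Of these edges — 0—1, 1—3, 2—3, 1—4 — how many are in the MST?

3

Kruskal's algorithm — process edges by increasing weight (ties by edge label):
1—3 (1): add — endpoints in different components.
2—3 (3): add — endpoints in different components.
0—3 (4): add — endpoints in different components.
1—4 (17): add — endpoints in different components.
MST edge set: {1—3, 2—3, 0—3, 1—4}.
Of the listed edges, {1—3, 2—3, 1—4} are in the MST → 3.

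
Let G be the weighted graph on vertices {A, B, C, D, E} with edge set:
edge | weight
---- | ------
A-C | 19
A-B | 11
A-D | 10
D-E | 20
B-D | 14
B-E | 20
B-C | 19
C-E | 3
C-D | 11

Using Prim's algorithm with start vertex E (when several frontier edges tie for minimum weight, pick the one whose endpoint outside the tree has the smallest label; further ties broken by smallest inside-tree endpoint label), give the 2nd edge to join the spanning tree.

C-D

Prim's algorithm from E:
Step 1: cheapest edge leaving the tree is C-E (3); add C.
Step 2: cheapest edge leaving the tree is C-D (11); add D.
Step 3: cheapest edge leaving the tree is A-D (10); add A.
Step 4: cheapest edge leaving the tree is A-B (11); add B.
The 2nd edge added is C-D.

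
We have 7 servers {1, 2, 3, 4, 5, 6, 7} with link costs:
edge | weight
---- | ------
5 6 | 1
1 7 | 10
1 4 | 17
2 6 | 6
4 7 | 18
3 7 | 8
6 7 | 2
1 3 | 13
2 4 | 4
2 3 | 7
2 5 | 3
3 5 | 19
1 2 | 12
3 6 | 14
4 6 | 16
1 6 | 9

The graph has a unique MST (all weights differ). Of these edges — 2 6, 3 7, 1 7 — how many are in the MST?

0

Kruskal's algorithm — process edges by increasing weight (ties by edge label):
5 6 (1): add. Components now {1} {2} {3} {4} {5,6} {7}
6 7 (2): add. Components now {1} {2} {3} {4} {5,6,7}
2 5 (3): add. Components now {1} {2,5,6,7} {3} {4}
2 4 (4): add. Components now {1} {2,4,5,6,7} {3}
2 6 (6): skip — 2 and 6 already connected.
2 3 (7): add. Components now {1} {2,3,4,5,6,7}
3 7 (8): skip — 3 and 7 already connected.
1 6 (9): add. Components now {1,2,3,4,5,6,7}
MST edge set: {5 6, 6 7, 2 5, 2 4, 2 3, 1 6}.
Of the listed edges, {} are in the MST → 0.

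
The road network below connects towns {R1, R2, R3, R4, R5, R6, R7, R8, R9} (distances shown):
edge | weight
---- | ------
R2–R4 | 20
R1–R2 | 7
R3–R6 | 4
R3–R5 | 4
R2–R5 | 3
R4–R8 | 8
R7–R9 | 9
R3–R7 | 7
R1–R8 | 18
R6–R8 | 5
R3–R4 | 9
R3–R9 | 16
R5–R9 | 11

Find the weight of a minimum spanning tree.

Kruskal's algorithm — process edges by increasing weight (ties by edge label):
R2–R5 (3): add — endpoints in different components.
R3–R5 (4): add — endpoints in different components.
R3–R6 (4): add — endpoints in different components.
R6–R8 (5): add — endpoints in different components.
R1–R2 (7): add — endpoints in different components.
R3–R7 (7): add — endpoints in different components.
R4–R8 (8): add — endpoints in different components.
R3–R4 (9): skip — R4 and R3 already connected.
R7–R9 (9): add — endpoints in different components.
MST edges: R2–R5, R3–R5, R3–R6, R6–R8, R1–R2, R3–R7, R4–R8, R7–R9; total weight 3+4+4+5+7+7+8+9 = 47.

47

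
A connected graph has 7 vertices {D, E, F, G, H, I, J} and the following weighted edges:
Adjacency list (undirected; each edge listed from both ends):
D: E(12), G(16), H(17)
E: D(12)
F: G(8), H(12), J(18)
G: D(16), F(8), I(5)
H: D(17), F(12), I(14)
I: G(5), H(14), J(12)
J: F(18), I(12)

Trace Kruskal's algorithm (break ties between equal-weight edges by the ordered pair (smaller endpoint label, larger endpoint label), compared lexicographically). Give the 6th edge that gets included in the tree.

D-G

Kruskal's algorithm — process edges by increasing weight (ties by edge label):
G—I (5): add. Components now {D} {E} {F} {G,I} {H} {J}
F—G (8): add. Components now {D} {E} {F,G,I} {H} {J}
D—E (12): add. Components now {D,E} {F,G,I} {H} {J}
F—H (12): add. Components now {D,E} {F,G,H,I} {J}
I—J (12): add. Components now {D,E} {F,G,H,I,J}
H—I (14): skip — H and I already connected.
D—G (16): add. Components now {D,E,F,G,H,I,J}
The 6th edge added is D—G.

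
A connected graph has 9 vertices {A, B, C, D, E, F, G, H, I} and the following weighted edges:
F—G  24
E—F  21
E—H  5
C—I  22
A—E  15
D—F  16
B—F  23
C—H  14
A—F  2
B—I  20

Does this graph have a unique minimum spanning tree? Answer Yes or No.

Yes

Kruskal's algorithm — process edges by increasing weight (ties by edge label):
A—F (2): add — endpoints in different components.
E—H (5): add — endpoints in different components.
C—H (14): add — endpoints in different components.
A—E (15): add — endpoints in different components.
D—F (16): add — endpoints in different components.
B—I (20): add — endpoints in different components.
E—F (21): skip — E and F already connected.
C—I (22): add — endpoints in different components.
B—F (23): skip — B and F already connected.
F—G (24): add — endpoints in different components.
Every non-tree edge has weight strictly greater than the heaviest edge on the tree path between its endpoints, so the MST is unique.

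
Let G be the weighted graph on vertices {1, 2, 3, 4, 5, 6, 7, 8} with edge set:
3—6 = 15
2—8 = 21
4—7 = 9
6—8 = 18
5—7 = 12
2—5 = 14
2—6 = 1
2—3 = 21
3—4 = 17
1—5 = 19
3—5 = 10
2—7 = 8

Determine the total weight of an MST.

77

Kruskal's algorithm — process edges by increasing weight (ties by edge label):
2—6 (1): add — endpoints in different components.
2—7 (8): add — endpoints in different components.
4—7 (9): add — endpoints in different components.
3—5 (10): add — endpoints in different components.
5—7 (12): add — endpoints in different components.
2—5 (14): skip — 2 and 5 already connected.
3—6 (15): skip — 3 and 6 already connected.
3—4 (17): skip — 3 and 4 already connected.
6—8 (18): add — endpoints in different components.
1—5 (19): add — endpoints in different components.
MST edges: 2—6, 2—7, 4—7, 3—5, 5—7, 6—8, 1—5; total weight 1+8+9+10+12+18+19 = 77.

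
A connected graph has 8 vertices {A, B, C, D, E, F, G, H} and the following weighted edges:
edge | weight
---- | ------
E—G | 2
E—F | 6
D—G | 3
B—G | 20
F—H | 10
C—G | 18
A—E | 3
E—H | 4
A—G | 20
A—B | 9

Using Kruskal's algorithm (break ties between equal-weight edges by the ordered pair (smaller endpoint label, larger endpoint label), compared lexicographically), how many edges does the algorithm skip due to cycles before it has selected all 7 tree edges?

1

Sort edges by weight, then run Kruskal:
E—G (2): add — endpoints in different components.
A—E (3): add — endpoints in different components.
D—G (3): add — endpoints in different components.
E—H (4): add — endpoints in different components.
E—F (6): add — endpoints in different components.
A—B (9): add — endpoints in different components.
F—H (10): skip — F and H already connected.
C—G (18): add — endpoints in different components.
Edges rejected before the tree was complete: 1.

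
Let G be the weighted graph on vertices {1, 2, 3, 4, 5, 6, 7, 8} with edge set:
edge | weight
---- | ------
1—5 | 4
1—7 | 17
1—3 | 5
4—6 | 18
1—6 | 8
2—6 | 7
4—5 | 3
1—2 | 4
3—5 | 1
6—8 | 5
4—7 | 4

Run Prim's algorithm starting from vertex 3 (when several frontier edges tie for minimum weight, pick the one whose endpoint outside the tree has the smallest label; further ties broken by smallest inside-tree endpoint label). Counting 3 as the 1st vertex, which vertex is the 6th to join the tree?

Prim, starting at 3.
Step 1: frontier [3—5 1, 1—3 5] → take 3—5 (1); add 5.
Step 2: frontier [1—3 5, 4—5 3, 1—5 4] → take 4—5 (3); add 4.
Step 3: frontier [1—3 5, 4—7 4, 4—6 18, 1—5 4] → take 1—5 (4); add 1.
Step 4: frontier [1—2 4, 1—6 8, 1—7 17, 4—7 4, 4—6 18] → take 1—2 (4); add 2.
Step 5: frontier [1—6 8, 1—7 17, 2—6 7, 4—7 4, 4—6 18] → take 4—7 (4); add 7.
Step 6: frontier [1—6 8, 2—6 7, 4—6 18] → take 2—6 (7); add 6.
Step 7: frontier [6—8 5] → take 6—8 (5); add 8.
Vertex order: 3, 5, 4, 1, 2, 7, 6, 8. The 6th vertex is 7.

7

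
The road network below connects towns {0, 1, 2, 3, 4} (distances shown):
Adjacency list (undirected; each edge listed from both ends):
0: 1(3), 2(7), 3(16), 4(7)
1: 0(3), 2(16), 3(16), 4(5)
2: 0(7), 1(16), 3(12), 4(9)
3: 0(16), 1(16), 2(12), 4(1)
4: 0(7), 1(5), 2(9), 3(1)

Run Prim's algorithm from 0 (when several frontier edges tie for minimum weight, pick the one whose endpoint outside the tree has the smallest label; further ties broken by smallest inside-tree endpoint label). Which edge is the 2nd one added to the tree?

Prim's algorithm from 0:
Step 1: cheapest edge leaving the tree is 0—1 (3); add 1.
Step 2: cheapest edge leaving the tree is 1—4 (5); add 4.
Step 3: cheapest edge leaving the tree is 3—4 (1); add 3.
Step 4: cheapest edge leaving the tree is 0—2 (7); add 2.
The 2nd edge added is 1—4.

1-4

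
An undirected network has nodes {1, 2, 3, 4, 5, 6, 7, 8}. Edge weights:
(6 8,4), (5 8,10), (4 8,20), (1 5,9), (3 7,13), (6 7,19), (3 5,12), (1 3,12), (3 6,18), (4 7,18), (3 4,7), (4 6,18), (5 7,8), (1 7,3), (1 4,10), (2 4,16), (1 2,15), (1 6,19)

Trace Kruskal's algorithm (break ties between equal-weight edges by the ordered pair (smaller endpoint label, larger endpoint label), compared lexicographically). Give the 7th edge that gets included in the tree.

Kruskal: consider edges lightest-first.
1 7 (3): add — endpoints in different components.
6 8 (4): add — endpoints in different components.
3 4 (7): add — endpoints in different components.
5 7 (8): add — endpoints in different components.
1 5 (9): skip — 1 and 5 already connected.
1 4 (10): add — endpoints in different components.
5 8 (10): add — endpoints in different components.
1 3 (12): skip — 1 and 3 already connected.
3 5 (12): skip — 3 and 5 already connected.
3 7 (13): skip — 3 and 7 already connected.
1 2 (15): add — endpoints in different components.
The 7th edge added is 1 2.

1-2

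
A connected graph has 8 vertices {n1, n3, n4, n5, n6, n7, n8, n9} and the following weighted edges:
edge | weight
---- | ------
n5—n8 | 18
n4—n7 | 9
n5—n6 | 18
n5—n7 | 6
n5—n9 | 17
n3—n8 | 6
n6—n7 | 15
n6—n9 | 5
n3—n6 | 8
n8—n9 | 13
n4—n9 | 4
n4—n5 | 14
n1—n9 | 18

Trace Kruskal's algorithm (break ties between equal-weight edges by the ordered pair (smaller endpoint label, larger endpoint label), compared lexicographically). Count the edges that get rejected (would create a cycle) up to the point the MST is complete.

Kruskal: consider edges lightest-first.
n4—n9 (4): add — endpoints in different components.
n6—n9 (5): add — endpoints in different components.
n3—n8 (6): add — endpoints in different components.
n5—n7 (6): add — endpoints in different components.
n3—n6 (8): add — endpoints in different components.
n4—n7 (9): add — endpoints in different components.
n8—n9 (13): skip — n9 and n8 already connected.
n4—n5 (14): skip — n5 and n4 already connected.
n6—n7 (15): skip — n7 and n6 already connected.
n5—n9 (17): skip — n9 and n5 already connected.
n1—n9 (18): add — endpoints in different components.
Edges rejected before the tree was complete: 4.

4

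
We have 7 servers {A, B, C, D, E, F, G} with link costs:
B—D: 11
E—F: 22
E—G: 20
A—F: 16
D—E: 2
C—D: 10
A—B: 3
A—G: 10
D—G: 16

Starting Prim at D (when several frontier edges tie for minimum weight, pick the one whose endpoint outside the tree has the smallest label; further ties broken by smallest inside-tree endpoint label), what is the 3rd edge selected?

Prim, starting at D.
Step 1: cheapest edge leaving the tree is D—E (2); add E.
Step 2: cheapest edge leaving the tree is C—D (10); add C.
Step 3: cheapest edge leaving the tree is B—D (11); add B.
Step 4: cheapest edge leaving the tree is A—B (3); add A.
Step 5: cheapest edge leaving the tree is A—G (10); add G.
Step 6: cheapest edge leaving the tree is A—F (16); add F.
The 3rd edge added is B—D.

B-D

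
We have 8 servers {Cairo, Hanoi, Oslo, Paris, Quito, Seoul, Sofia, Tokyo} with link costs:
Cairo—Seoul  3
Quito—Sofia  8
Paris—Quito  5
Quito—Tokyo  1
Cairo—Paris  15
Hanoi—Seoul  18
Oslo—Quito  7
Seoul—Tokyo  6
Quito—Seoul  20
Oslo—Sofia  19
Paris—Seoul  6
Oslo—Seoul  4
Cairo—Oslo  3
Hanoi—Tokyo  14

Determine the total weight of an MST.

Prim's algorithm from Paris:
Step 1: cheapest edge leaving the tree is Paris—Quito (5); add Quito.
Step 2: cheapest edge leaving the tree is Quito—Tokyo (1); add Tokyo.
Step 3: cheapest edge leaving the tree is Paris—Seoul (6); add Seoul.
Step 4: cheapest edge leaving the tree is Cairo—Seoul (3); add Cairo.
Step 5: cheapest edge leaving the tree is Cairo—Oslo (3); add Oslo.
Step 6: cheapest edge leaving the tree is Quito—Sofia (8); add Sofia.
Step 7: cheapest edge leaving the tree is Hanoi—Tokyo (14); add Hanoi.
MST edges: Paris—Quito, Quito—Tokyo, Paris—Seoul, Cairo—Seoul, Cairo—Oslo, Quito—Sofia, Hanoi—Tokyo; total weight 5+1+6+3+3+8+14 = 40.

40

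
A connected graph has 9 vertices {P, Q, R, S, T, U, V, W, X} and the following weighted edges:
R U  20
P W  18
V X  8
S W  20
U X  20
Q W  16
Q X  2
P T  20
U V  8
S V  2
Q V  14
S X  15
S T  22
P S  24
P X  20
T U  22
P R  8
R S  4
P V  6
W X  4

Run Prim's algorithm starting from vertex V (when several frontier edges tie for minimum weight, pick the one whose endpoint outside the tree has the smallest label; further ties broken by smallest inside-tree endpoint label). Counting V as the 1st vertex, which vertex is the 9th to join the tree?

T

Grow the tree from V using Prim:
Step 1: cheapest edge leaving the tree is S V (2); add S.
Step 2: cheapest edge leaving the tree is R S (4); add R.
Step 3: cheapest edge leaving the tree is P V (6); add P.
Step 4: cheapest edge leaving the tree is U V (8); add U.
Step 5: cheapest edge leaving the tree is V X (8); add X.
Step 6: cheapest edge leaving the tree is Q X (2); add Q.
Step 7: cheapest edge leaving the tree is W X (4); add W.
Step 8: cheapest edge leaving the tree is P T (20); add T.
Vertex order: V, S, R, P, U, X, Q, W, T. The 9th vertex is T.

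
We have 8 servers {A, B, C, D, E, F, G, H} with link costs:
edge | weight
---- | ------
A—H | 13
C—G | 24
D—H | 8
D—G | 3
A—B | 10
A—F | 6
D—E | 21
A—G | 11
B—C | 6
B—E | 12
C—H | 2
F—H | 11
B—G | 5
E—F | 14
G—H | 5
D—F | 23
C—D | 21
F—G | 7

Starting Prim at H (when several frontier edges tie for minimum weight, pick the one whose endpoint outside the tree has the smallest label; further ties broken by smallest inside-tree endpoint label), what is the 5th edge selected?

Prim's algorithm from H:
Step 1: cheapest edge leaving the tree is C—H (2); add C.
Step 2: cheapest edge leaving the tree is G—H (5); add G.
Step 3: cheapest edge leaving the tree is D—G (3); add D.
Step 4: cheapest edge leaving the tree is B—G (5); add B.
Step 5: cheapest edge leaving the tree is F—G (7); add F.
Step 6: cheapest edge leaving the tree is A—F (6); add A.
Step 7: cheapest edge leaving the tree is B—E (12); add E.
The 5th edge added is F—G.

F-G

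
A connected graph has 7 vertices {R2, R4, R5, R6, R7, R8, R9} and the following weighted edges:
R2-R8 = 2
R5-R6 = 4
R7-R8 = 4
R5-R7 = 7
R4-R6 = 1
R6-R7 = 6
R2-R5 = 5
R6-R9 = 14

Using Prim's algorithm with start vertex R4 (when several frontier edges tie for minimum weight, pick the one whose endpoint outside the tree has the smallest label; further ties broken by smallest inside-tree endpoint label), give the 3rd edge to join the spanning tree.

R2-R5

Prim's algorithm from R4:
Step 1: cheapest edge leaving the tree is R4-R6 (1); add R6.
Step 2: cheapest edge leaving the tree is R5-R6 (4); add R5.
Step 3: cheapest edge leaving the tree is R2-R5 (5); add R2.
Step 4: cheapest edge leaving the tree is R2-R8 (2); add R8.
Step 5: cheapest edge leaving the tree is R7-R8 (4); add R7.
Step 6: cheapest edge leaving the tree is R6-R9 (14); add R9.
The 3rd edge added is R2-R5.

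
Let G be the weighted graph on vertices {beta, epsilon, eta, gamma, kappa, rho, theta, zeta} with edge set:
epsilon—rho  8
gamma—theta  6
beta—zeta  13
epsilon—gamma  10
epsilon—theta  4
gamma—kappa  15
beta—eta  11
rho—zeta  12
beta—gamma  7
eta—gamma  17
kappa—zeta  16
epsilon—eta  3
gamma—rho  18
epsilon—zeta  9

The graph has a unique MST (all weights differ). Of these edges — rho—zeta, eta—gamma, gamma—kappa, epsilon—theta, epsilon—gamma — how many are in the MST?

Kruskal: consider edges lightest-first.
epsilon—eta (3): add — endpoints in different components.
epsilon—theta (4): add — endpoints in different components.
gamma—theta (6): add — endpoints in different components.
beta—gamma (7): add — endpoints in different components.
epsilon—rho (8): add — endpoints in different components.
epsilon—zeta (9): add — endpoints in different components.
epsilon—gamma (10): skip — gamma and epsilon already connected.
beta—eta (11): skip — beta and eta already connected.
rho—zeta (12): skip — zeta and rho already connected.
beta—zeta (13): skip — zeta and beta already connected.
gamma—kappa (15): add — endpoints in different components.
MST edge set: {epsilon—eta, epsilon—theta, gamma—theta, beta—gamma, epsilon—rho, epsilon—zeta, gamma—kappa}.
Of the listed edges, {gamma—kappa, epsilon—theta} are in the MST → 2.

2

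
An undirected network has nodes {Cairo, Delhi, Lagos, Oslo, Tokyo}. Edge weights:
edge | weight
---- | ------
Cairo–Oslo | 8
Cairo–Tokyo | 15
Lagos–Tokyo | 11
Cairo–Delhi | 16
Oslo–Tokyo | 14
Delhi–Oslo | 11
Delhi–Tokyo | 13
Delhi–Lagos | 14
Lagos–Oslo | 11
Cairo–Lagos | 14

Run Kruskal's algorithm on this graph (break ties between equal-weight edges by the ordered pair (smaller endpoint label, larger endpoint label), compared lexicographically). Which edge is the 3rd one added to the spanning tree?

Kruskal's algorithm — process edges by increasing weight (ties by edge label):
Cairo–Oslo (8): add — endpoints in different components.
Delhi–Oslo (11): add — endpoints in different components.
Lagos–Oslo (11): add — endpoints in different components.
Lagos–Tokyo (11): add — endpoints in different components.
The 3rd edge added is Lagos–Oslo.

Lagos-Oslo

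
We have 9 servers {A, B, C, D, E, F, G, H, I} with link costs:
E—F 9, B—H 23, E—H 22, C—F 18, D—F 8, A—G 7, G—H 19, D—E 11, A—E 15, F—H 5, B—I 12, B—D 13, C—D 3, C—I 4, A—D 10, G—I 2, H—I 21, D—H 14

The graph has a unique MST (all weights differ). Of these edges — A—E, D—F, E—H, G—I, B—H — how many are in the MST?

2

Kruskal's algorithm — process edges by increasing weight (ties by edge label):
G—I (2): add — endpoints in different components.
C—D (3): add — endpoints in different components.
C—I (4): add — endpoints in different components.
F—H (5): add — endpoints in different components.
A—G (7): add — endpoints in different components.
D—F (8): add — endpoints in different components.
E—F (9): add — endpoints in different components.
A—D (10): skip — A and D already connected.
D—E (11): skip — D and E already connected.
B—I (12): add — endpoints in different components.
MST edge set: {G—I, C—D, C—I, F—H, A—G, D—F, E—F, B—I}.
Of the listed edges, {D—F, G—I} are in the MST → 2.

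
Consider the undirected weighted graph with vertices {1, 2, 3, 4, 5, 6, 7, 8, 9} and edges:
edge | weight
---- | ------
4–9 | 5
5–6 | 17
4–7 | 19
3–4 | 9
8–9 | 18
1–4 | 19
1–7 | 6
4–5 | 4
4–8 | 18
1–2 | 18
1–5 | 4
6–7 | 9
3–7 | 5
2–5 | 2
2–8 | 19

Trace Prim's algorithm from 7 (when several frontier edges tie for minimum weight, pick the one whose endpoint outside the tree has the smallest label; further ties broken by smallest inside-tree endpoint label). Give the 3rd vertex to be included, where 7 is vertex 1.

1

Prim's algorithm from 7:
Step 1: cheapest edge leaving the tree is 3–7 (5); add 3.
Step 2: cheapest edge leaving the tree is 1–7 (6); add 1.
Step 3: cheapest edge leaving the tree is 1–5 (4); add 5.
Step 4: cheapest edge leaving the tree is 2–5 (2); add 2.
Step 5: cheapest edge leaving the tree is 4–5 (4); add 4.
Step 6: cheapest edge leaving the tree is 4–9 (5); add 9.
Step 7: cheapest edge leaving the tree is 6–7 (9); add 6.
Step 8: cheapest edge leaving the tree is 4–8 (18); add 8.
Vertex order: 7, 3, 1, 5, 2, 4, 9, 6, 8. The 3rd vertex is 1.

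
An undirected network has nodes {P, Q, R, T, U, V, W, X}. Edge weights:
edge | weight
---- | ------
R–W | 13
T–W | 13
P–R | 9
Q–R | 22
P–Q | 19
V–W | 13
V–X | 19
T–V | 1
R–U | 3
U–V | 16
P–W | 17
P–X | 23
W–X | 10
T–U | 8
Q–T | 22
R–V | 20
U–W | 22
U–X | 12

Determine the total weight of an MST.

62

Kruskal: consider edges lightest-first.
T–V (1): add — endpoints in different components.
R–U (3): add — endpoints in different components.
T–U (8): add — endpoints in different components.
P–R (9): add — endpoints in different components.
W–X (10): add — endpoints in different components.
U–X (12): add — endpoints in different components.
R–W (13): skip — W and R already connected.
T–W (13): skip — W and T already connected.
V–W (13): skip — W and V already connected.
U–V (16): skip — U and V already connected.
P–W (17): skip — W and P already connected.
P–Q (19): add — endpoints in different components.
MST edges: T–V, R–U, T–U, P–R, W–X, U–X, P–Q; total weight 1+3+8+9+10+12+19 = 62.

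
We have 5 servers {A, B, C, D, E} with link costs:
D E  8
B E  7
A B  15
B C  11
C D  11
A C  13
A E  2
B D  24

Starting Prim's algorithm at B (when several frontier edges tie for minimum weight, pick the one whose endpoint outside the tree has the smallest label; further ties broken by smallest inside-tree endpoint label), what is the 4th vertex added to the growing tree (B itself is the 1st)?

Prim, starting at B.
Step 1: frontier [B E 7, B C 11, A B 15, B D 24] → take B E (7); add E.
Step 2: frontier [B C 11, A B 15, B D 24, A E 2, D E 8] → take A E (2); add A.
Step 3: frontier [A C 13, B C 11, B D 24, D E 8] → take D E (8); add D.
Step 4: frontier [A C 13, B C 11, C D 11] → take B C (11); add C.
Vertex order: B, E, A, D, C. The 4th vertex is D.

D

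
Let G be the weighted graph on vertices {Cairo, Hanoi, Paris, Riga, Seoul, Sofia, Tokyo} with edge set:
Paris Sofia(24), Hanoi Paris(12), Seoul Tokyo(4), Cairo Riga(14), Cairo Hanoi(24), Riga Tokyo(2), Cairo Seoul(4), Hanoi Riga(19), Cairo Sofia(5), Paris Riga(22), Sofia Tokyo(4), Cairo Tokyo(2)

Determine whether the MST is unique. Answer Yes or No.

No

Sort edges by weight, then run Kruskal:
Cairo Tokyo (2): add. Components now {Riga} {Cairo,Tokyo} {Seoul} {Sofia} {Paris} {Hanoi}
Riga Tokyo (2): add. Components now {Cairo,Riga,Tokyo} {Seoul} {Sofia} {Paris} {Hanoi}
Cairo Seoul (4): add. Components now {Cairo,Riga,Seoul,Tokyo} {Sofia} {Paris} {Hanoi}
Seoul Tokyo (4): skip — Tokyo and Seoul already connected.
Sofia Tokyo (4): add. Components now {Cairo,Riga,Seoul,Sofia,Tokyo} {Paris} {Hanoi}
Cairo Sofia (5): skip — Sofia and Cairo already connected.
Hanoi Paris (12): add. Components now {Cairo,Riga,Seoul,Sofia,Tokyo} {Hanoi,Paris}
Cairo Riga (14): skip — Riga and Cairo already connected.
Hanoi Riga (19): add. Components now {Cairo,Hanoi,Paris,Riga,Seoul,Sofia,Tokyo}
Non-tree edge Seoul Tokyo has weight 4, equal to the heaviest edge on its tree cycle — swapping gives another MST of the same weight. Not unique.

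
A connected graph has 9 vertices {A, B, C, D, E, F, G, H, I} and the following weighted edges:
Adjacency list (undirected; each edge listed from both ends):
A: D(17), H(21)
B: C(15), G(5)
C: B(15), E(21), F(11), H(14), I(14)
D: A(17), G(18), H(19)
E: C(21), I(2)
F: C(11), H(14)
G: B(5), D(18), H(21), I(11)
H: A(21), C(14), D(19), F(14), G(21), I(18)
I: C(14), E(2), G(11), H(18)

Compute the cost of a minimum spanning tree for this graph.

92

Prim, starting at G.
Step 1: cheapest edge leaving the tree is B–G (5); add B.
Step 2: cheapest edge leaving the tree is G–I (11); add I.
Step 3: cheapest edge leaving the tree is E–I (2); add E.
Step 4: cheapest edge leaving the tree is C–I (14); add C.
Step 5: cheapest edge leaving the tree is C–F (11); add F.
Step 6: cheapest edge leaving the tree is C–H (14); add H.
Step 7: cheapest edge leaving the tree is D–G (18); add D.
Step 8: cheapest edge leaving the tree is A–D (17); add A.
MST edges: B–G, G–I, E–I, C–I, C–F, C–H, D–G, A–D; total weight 5+11+2+14+11+14+18+17 = 92.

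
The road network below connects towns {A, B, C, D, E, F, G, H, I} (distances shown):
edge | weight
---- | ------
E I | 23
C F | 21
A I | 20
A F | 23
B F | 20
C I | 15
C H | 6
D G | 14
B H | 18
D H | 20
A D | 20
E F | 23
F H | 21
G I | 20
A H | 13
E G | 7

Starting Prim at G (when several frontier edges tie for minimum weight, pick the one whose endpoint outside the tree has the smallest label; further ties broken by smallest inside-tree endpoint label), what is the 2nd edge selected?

Grow the tree from G using Prim:
Step 1: cheapest edge leaving the tree is E G (7); add E.
Step 2: cheapest edge leaving the tree is D G (14); add D.
Step 3: cheapest edge leaving the tree is A D (20); add A.
Step 4: cheapest edge leaving the tree is A H (13); add H.
Step 5: cheapest edge leaving the tree is C H (6); add C.
Step 6: cheapest edge leaving the tree is C I (15); add I.
Step 7: cheapest edge leaving the tree is B H (18); add B.
Step 8: cheapest edge leaving the tree is B F (20); add F.
The 2nd edge added is D G.

D-G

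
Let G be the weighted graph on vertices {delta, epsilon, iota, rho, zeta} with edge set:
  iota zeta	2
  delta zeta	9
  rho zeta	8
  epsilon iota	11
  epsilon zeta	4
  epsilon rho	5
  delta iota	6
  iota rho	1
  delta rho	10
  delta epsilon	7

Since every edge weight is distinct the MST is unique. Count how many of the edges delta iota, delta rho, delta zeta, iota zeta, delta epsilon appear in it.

2

Sort edges by weight, then run Kruskal:
iota rho (1): add — endpoints in different components.
iota zeta (2): add — endpoints in different components.
epsilon zeta (4): add — endpoints in different components.
epsilon rho (5): skip — epsilon and rho already connected.
delta iota (6): add — endpoints in different components.
MST edge set: {iota rho, iota zeta, epsilon zeta, delta iota}.
Of the listed edges, {delta iota, iota zeta} are in the MST → 2.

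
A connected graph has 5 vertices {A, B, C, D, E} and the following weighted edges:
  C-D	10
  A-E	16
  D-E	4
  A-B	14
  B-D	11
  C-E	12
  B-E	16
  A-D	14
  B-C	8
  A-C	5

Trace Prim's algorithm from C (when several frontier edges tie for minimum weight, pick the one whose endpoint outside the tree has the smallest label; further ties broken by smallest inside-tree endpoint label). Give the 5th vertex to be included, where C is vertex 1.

Prim's algorithm from C:
Step 1: cheapest edge leaving the tree is A-C (5); add A.
Step 2: cheapest edge leaving the tree is B-C (8); add B.
Step 3: cheapest edge leaving the tree is C-D (10); add D.
Step 4: cheapest edge leaving the tree is D-E (4); add E.
Vertex order: C, A, B, D, E. The 5th vertex is E.

E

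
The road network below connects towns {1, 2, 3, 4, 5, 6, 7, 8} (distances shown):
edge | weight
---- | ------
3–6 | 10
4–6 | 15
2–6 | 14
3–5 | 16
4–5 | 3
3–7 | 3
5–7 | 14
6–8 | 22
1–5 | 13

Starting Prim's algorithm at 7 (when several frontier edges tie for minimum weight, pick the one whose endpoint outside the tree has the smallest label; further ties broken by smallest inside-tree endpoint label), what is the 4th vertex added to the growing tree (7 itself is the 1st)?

Prim's algorithm from 7:
Step 1: frontier [3–7 3, 5–7 14] → take 3–7 (3); add 3.
Step 2: frontier [3–6 10, 3–5 16, 5–7 14] → take 3–6 (10); add 6.
Step 3: frontier [3–5 16, 2–6 14, 4–6 15, 6–8 22, 5–7 14] → take 2–6 (14); add 2.
Step 4: frontier [3–5 16, 4–6 15, 6–8 22, 5–7 14] → take 5–7 (14); add 5.
Step 5: frontier [4–5 3, 1–5 13, 4–6 15, 6–8 22] → take 4–5 (3); add 4.
Step 6: frontier [1–5 13, 6–8 22] → take 1–5 (13); add 1.
Step 7: frontier [6–8 22] → take 6–8 (22); add 8.
Vertex order: 7, 3, 6, 2, 5, 4, 1, 8. The 4th vertex is 2.

2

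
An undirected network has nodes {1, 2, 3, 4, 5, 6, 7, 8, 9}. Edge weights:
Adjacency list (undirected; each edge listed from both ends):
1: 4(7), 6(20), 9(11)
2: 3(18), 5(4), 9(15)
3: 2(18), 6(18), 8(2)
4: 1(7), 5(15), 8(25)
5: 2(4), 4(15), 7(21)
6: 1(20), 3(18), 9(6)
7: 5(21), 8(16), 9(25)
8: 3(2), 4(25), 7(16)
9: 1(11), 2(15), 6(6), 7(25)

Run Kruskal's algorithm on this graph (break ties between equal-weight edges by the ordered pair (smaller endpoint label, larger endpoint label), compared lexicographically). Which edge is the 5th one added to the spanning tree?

1-9

Sort edges by weight, then run Kruskal:
3-8 (2): add — endpoints in different components.
2-5 (4): add — endpoints in different components.
6-9 (6): add — endpoints in different components.
1-4 (7): add — endpoints in different components.
1-9 (11): add — endpoints in different components.
2-9 (15): add — endpoints in different components.
4-5 (15): skip — 4 and 5 already connected.
7-8 (16): add — endpoints in different components.
2-3 (18): add — endpoints in different components.
The 5th edge added is 1-9.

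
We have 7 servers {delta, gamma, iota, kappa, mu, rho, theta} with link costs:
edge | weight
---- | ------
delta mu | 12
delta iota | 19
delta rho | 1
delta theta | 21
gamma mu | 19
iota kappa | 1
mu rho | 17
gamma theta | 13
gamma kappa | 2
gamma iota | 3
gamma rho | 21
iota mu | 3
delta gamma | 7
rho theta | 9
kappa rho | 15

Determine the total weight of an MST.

Prim's algorithm from iota:
Step 1: cheapest edge leaving the tree is iota kappa (1); add kappa.
Step 2: cheapest edge leaving the tree is gamma kappa (2); add gamma.
Step 3: cheapest edge leaving the tree is iota mu (3); add mu.
Step 4: cheapest edge leaving the tree is delta gamma (7); add delta.
Step 5: cheapest edge leaving the tree is delta rho (1); add rho.
Step 6: cheapest edge leaving the tree is rho theta (9); add theta.
MST edges: iota kappa, gamma kappa, iota mu, delta gamma, delta rho, rho theta; total weight 1+2+3+7+1+9 = 23.

23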